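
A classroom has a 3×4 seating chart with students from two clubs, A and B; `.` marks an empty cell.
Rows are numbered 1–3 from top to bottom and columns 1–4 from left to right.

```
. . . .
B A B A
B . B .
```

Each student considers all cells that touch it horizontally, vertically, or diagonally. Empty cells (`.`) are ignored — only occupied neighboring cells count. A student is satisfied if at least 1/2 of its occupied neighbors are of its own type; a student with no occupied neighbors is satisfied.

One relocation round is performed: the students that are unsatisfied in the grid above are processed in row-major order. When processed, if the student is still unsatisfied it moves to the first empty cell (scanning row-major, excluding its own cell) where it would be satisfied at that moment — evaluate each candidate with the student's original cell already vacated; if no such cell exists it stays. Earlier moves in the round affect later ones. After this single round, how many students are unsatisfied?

0

Initially unsatisfied (in order): (2,2), (2,3), (2,4), (3,3).
  (2,2) → (1,3).
  (2,3) → (1,1).
  (2,4): now satisfied by earlier moves; stays.
  (3,3) → (1,2).
Resulting grid:
B B A .
B . . A
B . . .
All satisfied now.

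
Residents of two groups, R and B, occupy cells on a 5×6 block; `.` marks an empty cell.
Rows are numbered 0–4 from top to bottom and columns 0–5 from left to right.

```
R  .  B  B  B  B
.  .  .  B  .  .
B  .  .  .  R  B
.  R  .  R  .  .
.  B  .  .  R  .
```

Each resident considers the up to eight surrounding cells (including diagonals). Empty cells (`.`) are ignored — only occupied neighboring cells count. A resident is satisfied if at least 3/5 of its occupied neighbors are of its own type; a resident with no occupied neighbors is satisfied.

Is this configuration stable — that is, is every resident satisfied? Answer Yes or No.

No

Row 0: (0,0)R 0/0 ok · (0,2)B 2/2 ok · (0,3)B 3/3 ok · (0,4)B 3/3 ok · (0,5)B 1/1 ok
Row 1: (1,3)B 3/4 ok
Row 2: (2,0)B 0/1 unhappy · (2,4)R 1/3 unhappy · (2,5)B 0/1 unhappy
Row 3: (3,1)R 0/2 unhappy · (3,3)R 2/2 ok
Row 4: (4,1)B 0/1 unhappy · (4,4)R 1/1 ok
For instance (2,0) has only 0/1 same-type neighbors, below 3/5.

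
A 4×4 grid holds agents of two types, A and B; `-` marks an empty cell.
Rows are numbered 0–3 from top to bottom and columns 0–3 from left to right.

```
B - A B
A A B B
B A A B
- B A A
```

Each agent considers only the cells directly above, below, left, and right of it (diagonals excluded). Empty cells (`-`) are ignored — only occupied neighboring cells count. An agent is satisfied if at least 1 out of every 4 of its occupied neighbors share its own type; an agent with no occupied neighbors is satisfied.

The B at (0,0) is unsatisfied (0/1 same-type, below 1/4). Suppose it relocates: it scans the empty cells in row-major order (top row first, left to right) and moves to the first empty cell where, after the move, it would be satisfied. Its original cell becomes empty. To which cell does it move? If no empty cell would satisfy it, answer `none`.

(3,0)

Vacating (0,0). Empty cells in order:
  (0,1): 0/2 same-type → still unsatisfied.
  (3,0): 2/2 same-type → satisfied — stop here.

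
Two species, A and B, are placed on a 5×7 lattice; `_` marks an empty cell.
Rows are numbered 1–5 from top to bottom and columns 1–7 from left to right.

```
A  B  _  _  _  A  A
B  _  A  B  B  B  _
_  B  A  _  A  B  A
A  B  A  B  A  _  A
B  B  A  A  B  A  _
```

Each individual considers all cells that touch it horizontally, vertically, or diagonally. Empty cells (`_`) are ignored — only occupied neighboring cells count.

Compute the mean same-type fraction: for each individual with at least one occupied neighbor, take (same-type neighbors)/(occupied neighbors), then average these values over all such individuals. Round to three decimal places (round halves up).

Row 1: (1,1)A 0/2 · (1,2)B 1/3 · (1,6)A 1/3 · (1,7)A 1/2
Row 2: (2,1)B 2/3 · (2,3)A 1/4 · (2,4)B 1/4 · (2,5)B 3/5 · (2,6)B 2/6
Row 3: (3,2)B 2/6 · (3,3)A 2/6 · (3,5)A 1/6 · (3,6)B 2/6 · (3,7)A 1/3
Row 4: (4,1)A 0/4 · (4,2)B 3/7 · (4,3)A 3/7 · (4,4)B 1/7 · (4,5)A 3/6 · (4,7)A 2/3
Row 5: (5,1)B 2/3 · (5,2)B 2/5 · (5,3)A 2/5 · (5,4)A 3/5 · (5,5)B 1/4 · (5,6)A 2/3
Sum over 26 individuals: 0/2 + 1/3 + 1/3 + 1/2 + 2/3 + 1/4 + 1/4 + 3/5 + 2/6 + 2/6 + 2/6 + 1/6 + 2/6 + 1/3 + 0/4 + 3/7 + 3/7 + 1/7 + 3/6 + 2/3 + 2/3 + 2/5 + 2/5 + 3/5 + 1/4 + 2/3 = 119/12; mean = 119/12 ÷ 26 = 119/312 = 0.381410… → 0.381.

0.381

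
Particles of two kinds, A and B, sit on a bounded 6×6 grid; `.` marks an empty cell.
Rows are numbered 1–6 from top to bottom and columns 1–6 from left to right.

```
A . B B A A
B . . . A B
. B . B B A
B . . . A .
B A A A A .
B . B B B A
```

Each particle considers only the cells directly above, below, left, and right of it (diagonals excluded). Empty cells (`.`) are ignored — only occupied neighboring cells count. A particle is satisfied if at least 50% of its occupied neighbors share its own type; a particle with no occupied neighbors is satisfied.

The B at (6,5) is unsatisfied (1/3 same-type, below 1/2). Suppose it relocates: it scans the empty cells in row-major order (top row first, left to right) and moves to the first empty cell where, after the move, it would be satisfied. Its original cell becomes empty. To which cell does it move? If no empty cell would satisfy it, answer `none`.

Vacating (6,5). Empty cells in order:
  (1,2): 1/2 same-type → satisfied — stop here.

(1,2)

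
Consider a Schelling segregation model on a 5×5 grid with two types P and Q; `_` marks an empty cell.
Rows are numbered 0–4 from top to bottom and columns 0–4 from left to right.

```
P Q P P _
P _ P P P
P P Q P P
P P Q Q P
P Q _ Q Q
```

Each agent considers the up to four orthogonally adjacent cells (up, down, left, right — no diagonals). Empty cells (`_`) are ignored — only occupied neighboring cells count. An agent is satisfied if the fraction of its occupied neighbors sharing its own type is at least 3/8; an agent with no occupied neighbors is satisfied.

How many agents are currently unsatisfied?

Row 0: (0,0)P 1/2 ✓ · (0,1)Q 0/2 ✗ · (0,2)P 2/3 ✓ · (0,3)P 2/2 ✓
Row 1: (1,0)P 2/2 ✓ · (1,2)P 2/3 ✓ · (1,3)P 4/4 ✓ · (1,4)P 2/2 ✓
Row 2: (2,0)P 3/3 ✓ · (2,1)P 2/3 ✓ · (2,2)Q 1/4 ✗ · (2,3)P 2/4 ✓ · (2,4)P 3/3 ✓
Row 3: (3,0)P 3/3 ✓ · (3,1)P 2/4 ✓ · (3,2)Q 2/3 ✓ · (3,3)Q 2/4 ✓ · (3,4)P 1/3 ✗
Row 4: (4,0)P 1/2 ✓ · (4,1)Q 0/2 ✗ · (4,3)Q 2/2 ✓ · (4,4)Q 1/2 ✓
Unsatisfied: (0,1), (2,2), (3,4), (4,1) — 4 in total.

4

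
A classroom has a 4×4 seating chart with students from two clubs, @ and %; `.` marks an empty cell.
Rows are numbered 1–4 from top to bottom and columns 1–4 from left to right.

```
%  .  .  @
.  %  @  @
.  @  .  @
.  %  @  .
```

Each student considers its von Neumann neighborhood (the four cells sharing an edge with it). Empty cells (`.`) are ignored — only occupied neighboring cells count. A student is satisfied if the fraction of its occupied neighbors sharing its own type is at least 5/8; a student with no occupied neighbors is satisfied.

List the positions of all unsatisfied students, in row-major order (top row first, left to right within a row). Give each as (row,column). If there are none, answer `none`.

(2,2), (2,3), (3,2), (4,2), (4,3)

Row 1: (1,1)% 0/0 ✓ · (1,4)@ 1/1 ✓
Row 2: (2,2)% 0/2 ✗ · (2,3)@ 1/2 ✗ · (2,4)@ 3/3 ✓
Row 3: (3,2)@ 0/2 ✗ · (3,4)@ 1/1 ✓
Row 4: (4,2)% 0/2 ✗ · (4,3)@ 0/1 ✗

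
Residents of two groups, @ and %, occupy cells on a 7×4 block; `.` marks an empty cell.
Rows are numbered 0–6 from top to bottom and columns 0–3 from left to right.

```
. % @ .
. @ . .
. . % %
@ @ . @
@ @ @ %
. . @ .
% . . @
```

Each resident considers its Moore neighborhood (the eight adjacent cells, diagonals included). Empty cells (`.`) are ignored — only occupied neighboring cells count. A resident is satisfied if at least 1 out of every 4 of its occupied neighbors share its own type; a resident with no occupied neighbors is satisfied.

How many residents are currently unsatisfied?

2

Row 0: (0,1)% 0/2 unhappy · (0,2)@ 1/2 ok
Row 1: (1,1)@ 1/3 ok
Row 2: (2,2)% 1/4 ok · (2,3)% 1/2 ok
Row 3: (3,0)@ 3/3 ok · (3,1)@ 4/5 ok · (3,3)@ 1/4 ok
Row 4: (4,0)@ 3/3 ok · (4,1)@ 5/5 ok · (4,2)@ 4/5 ok · (4,3)% 0/3 unhappy
Row 5: (5,2)@ 3/4 ok
Row 6: (6,0)% 0/0 ok · (6,3)@ 1/1 ok
Unsatisfied: (0,1), (4,3) — 2 in total.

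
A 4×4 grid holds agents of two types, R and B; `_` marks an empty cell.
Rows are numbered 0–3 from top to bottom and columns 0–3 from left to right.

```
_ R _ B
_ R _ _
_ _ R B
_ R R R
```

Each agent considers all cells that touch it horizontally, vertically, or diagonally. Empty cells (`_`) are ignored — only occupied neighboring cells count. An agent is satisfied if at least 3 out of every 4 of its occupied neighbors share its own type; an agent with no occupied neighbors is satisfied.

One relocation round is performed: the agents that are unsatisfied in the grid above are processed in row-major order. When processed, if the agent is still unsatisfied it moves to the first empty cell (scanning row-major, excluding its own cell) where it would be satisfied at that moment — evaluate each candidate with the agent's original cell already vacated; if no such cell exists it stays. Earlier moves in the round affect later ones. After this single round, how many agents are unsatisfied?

2

Initially unsatisfied (in order): (2,3), (3,3).
  (2,3): no empty cell satisfies it; stays.
  (3,3) → (0,0).
Resulting grid:
R R _ B
_ R _ _
_ _ R B
_ R R _
Unsatisfied now: (2,3), (3,2).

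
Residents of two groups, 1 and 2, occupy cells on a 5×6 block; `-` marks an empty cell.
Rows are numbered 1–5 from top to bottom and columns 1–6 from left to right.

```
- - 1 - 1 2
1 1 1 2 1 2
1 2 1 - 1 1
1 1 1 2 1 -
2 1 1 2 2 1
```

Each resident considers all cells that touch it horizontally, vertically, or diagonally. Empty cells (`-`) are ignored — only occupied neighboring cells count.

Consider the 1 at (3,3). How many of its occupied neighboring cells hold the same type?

Occupied neighbors of (3,3): (2,2)=1, (2,3)=1, (2,4)=2, (3,2)=2, (4,2)=1, (4,3)=1, (4,4)=2.
Same type (1): 4 of 7.

4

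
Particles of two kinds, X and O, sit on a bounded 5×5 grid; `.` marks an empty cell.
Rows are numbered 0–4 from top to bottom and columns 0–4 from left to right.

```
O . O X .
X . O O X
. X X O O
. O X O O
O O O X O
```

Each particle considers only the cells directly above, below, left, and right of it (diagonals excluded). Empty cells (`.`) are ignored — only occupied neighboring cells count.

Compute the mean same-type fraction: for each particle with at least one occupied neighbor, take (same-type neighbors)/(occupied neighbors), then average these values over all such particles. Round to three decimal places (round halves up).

0.450

Row 0: (0,0)O 0/1 · (0,2)O 1/2 · (0,3)X 0/2
Row 1: (1,0)X 0/1 · (1,2)O 2/3 · (1,3)O 2/4 · (1,4)X 0/2
Row 2: (2,1)X 1/2 · (2,2)X 2/4 · (2,3)O 3/4 · (2,4)O 2/3
Row 3: (3,1)O 1/3 · (3,2)X 1/4 · (3,3)O 2/4 · (3,4)O 3/3
Row 4: (4,0)O 1/1 · (4,1)O 3/3 · (4,2)O 1/3 · (4,3)X 0/3 · (4,4)O 1/2
Sum over 20 particles: 0/1 + 1/2 + 0/2 + 0/1 + 2/3 + 2/4 + 0/2 + 1/2 + 2/4 + 3/4 + 2/3 + 1/3 + 1/4 + 2/4 + 3/3 + 1/1 + 3/3 + 1/3 + 0/3 + 1/2 = 9; mean = 9 ÷ 20 = 9/20 = 0.45 → 0.450.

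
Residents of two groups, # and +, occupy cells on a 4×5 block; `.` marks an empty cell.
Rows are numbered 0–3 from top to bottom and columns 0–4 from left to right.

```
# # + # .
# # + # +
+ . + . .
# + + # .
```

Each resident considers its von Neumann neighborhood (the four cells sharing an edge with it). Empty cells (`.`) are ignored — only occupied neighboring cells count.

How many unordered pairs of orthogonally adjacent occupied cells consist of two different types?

9

Scan each occupied cell's neighbors to the right and below so each pair is counted once.
From row 0: 2 unlike of 7 pairs (running 2/7).
From row 1: 4 unlike of 6 pairs (running 6/13).
From row 2: 1 unlike of 2 pairs (running 7/15).
From row 3: 2 unlike of 3 pairs (running 9/18).
Total adjacent occupied pairs: 18; unlike-type pairs: 9.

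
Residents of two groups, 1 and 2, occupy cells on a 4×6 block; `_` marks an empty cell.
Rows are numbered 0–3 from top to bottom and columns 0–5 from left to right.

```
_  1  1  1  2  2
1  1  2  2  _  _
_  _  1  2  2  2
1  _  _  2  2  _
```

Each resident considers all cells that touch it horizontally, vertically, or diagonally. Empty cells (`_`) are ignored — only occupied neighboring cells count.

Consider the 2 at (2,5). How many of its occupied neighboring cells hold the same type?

Occupied neighbors of (2,5): (2,4)=2, (3,4)=2.
Same type (2): 2 of 2.

2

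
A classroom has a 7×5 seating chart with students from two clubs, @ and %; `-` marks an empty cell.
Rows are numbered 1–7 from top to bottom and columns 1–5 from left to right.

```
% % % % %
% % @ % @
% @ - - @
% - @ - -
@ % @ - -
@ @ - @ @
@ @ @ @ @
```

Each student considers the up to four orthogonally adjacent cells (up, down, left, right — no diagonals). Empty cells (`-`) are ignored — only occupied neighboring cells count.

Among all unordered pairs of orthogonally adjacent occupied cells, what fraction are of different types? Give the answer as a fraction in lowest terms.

Scan each occupied cell's neighbors to the right and below so each pair is counted once.
From row 1: 2 unlike of 9 pairs (running 2/9).
From row 2: 4 unlike of 7 pairs (running 6/16).
From row 3: 1 unlike of 2 pairs (running 7/18).
From row 4: 1 unlike of 2 pairs (running 8/20).
From row 5: 3 unlike of 4 pairs (running 11/24).
From row 6: 0 unlike of 6 pairs (running 11/30).
From row 7: 0 unlike of 4 pairs (running 11/34).
Total adjacent occupied pairs: 34; unlike-type pairs: 11.
11/34 is already in lowest terms.

11/34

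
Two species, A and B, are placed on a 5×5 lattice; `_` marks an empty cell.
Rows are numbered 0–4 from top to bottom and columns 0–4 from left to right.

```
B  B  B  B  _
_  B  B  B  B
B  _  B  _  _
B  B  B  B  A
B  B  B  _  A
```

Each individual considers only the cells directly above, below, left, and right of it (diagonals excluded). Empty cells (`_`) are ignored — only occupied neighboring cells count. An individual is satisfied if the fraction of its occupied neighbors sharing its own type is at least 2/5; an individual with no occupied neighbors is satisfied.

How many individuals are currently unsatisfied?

Row 0: (0,0)B 1/1 satisfied · (0,1)B 3/3 satisfied · (0,2)B 3/3 satisfied · (0,3)B 2/2 satisfied
Row 1: (1,1)B 2/2 satisfied · (1,2)B 4/4 satisfied · (1,3)B 3/3 satisfied · (1,4)B 1/1 satisfied
Row 2: (2,0)B 1/1 satisfied · (2,2)B 2/2 satisfied
Row 3: (3,0)B 3/3 satisfied · (3,1)B 3/3 satisfied · (3,2)B 4/4 satisfied · (3,3)B 1/2 satisfied · (3,4)A 1/2 satisfied
Row 4: (4,0)B 2/2 satisfied · (4,1)B 3/3 satisfied · (4,2)B 2/2 satisfied · (4,4)A 1/1 satisfied
Every one meets the threshold.

0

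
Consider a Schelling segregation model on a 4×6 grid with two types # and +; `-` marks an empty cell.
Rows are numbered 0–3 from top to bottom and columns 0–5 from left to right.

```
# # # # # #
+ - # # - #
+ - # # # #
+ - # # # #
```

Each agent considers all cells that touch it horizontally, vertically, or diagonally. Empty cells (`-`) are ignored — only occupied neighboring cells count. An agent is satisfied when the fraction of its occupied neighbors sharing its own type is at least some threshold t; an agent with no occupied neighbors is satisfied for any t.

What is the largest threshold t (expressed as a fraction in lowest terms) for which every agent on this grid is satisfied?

1/3

Row 0: (0,0)# 1/2 · (0,1)# 3/4 · (0,2)# 4/4 · (0,3)# 4/4 · (0,4)# 4/4 · (0,5)# 2/2
Row 1: (1,0)+ 1/3 · (1,2)# 6/6 · (1,3)# 7/7 · (1,5)# 4/4
Row 2: (2,0)+ 2/2 · (2,2)# 5/5 · (2,3)# 7/7 · (2,4)# 7/7 · (2,5)# 4/4
Row 3: (3,0)+ 1/1 · (3,2)# 3/3 · (3,3)# 5/5 · (3,4)# 5/5 · (3,5)# 3/3
The smallest same-type fraction is 1/3 at (1,0), which reduces to 1/3. Any threshold above that leaves this agent unsatisfied.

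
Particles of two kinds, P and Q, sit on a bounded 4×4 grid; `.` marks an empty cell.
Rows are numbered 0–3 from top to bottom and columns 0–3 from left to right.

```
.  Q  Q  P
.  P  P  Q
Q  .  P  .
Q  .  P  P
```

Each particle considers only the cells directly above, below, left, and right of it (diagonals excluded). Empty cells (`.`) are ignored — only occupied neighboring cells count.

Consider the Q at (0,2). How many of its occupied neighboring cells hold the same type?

1

Occupied neighbors of (0,2): (1,2)=P, (0,1)=Q, (0,3)=P.
Same type (Q): 1 of 3.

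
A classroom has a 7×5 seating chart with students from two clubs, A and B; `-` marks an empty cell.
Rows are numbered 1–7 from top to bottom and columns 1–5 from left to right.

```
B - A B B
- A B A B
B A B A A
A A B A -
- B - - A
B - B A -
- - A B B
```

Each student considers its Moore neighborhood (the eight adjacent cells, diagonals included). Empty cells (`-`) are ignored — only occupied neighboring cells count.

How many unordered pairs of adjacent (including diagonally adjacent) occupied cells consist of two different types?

Scan each occupied cell's neighbors to the right and below (and the two forward diagonals) so each pair is counted once.
Row 1: B(1,1)–A(2,2)≠ A(1,3)–B(1,4)≠ A(1,3)–B(2,3)≠ A(1,3)–A(2,4)= A(1,3)–A(2,2)= B(1,4)–B(1,5)= B(1,4)–A(2,4)≠ B(1,4)–B(2,5)= B(1,4)–B(2,3)= B(1,5)–B(2,5)= B(1,5)–A(2,4)≠  → 5/11 unlike.
Row 2: A(2,2)–B(2,3)≠ A(2,2)–A(3,2)= A(2,2)–B(3,3)≠ A(2,2)–B(3,1)≠ B(2,3)–A(2,4)≠ B(2,3)–B(3,3)= B(2,3)–A(3,4)≠ B(2,3)–A(3,2)≠ A(2,4)–B(2,5)≠ A(2,4)–A(3,4)= A(2,4)–A(3,5)= A(2,4)–B(3,3)≠ B(2,5)–A(3,5)≠ B(2,5)–A(3,4)≠  → 10/14 unlike.
Row 3: B(3,1)–A(3,2)≠ B(3,1)–A(4,1)≠ B(3,1)–A(4,2)≠ A(3,2)–B(3,3)≠ A(3,2)–A(4,2)= A(3,2)–B(4,3)≠ A(3,2)–A(4,1)= B(3,3)–A(3,4)≠ B(3,3)–B(4,3)= B(3,3)–A(4,4)≠ B(3,3)–A(4,2)≠ A(3,4)–A(3,5)= A(3,4)–A(4,4)= A(3,4)–B(4,3)≠ A(3,5)–A(4,4)=  → 9/15 unlike.
Row 4: A(4,1)–A(4,2)= A(4,1)–B(5,2)≠ A(4,2)–B(4,3)≠ A(4,2)–B(5,2)≠ B(4,3)–A(4,4)≠ B(4,3)–B(5,2)= A(4,4)–A(5,5)=  → 4/7 unlike.
Row 5: B(5,2)–B(6,3)= B(5,2)–B(6,1)= A(5,5)–A(6,4)=  → 0/3 unlike.
Row 6: B(6,3)–A(6,4)≠ B(6,3)–A(7,3)≠ B(6,3)–B(7,4)= A(6,4)–B(7,4)≠ A(6,4)–B(7,5)≠ A(6,4)–A(7,3)=  → 4/6 unlike.
Row 7: A(7,3)–B(7,4)≠ B(7,4)–B(7,5)=  → 1/2 unlike.
Total adjacent occupied pairs: 58; unlike-type pairs: 33.

33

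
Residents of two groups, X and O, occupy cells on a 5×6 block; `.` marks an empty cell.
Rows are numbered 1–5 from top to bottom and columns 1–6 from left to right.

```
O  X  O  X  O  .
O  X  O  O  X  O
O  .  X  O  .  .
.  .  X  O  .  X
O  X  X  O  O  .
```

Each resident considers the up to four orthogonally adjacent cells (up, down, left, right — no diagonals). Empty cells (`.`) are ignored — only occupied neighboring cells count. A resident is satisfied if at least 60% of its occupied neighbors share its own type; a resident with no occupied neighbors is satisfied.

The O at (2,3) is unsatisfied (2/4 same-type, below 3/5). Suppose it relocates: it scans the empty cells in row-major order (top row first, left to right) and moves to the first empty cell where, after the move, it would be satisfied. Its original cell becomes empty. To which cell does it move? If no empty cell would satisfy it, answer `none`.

(1,6)

Vacating (2,3). Empty cells in order:
  (1,6): 2/2 same-type → satisfied — stop here.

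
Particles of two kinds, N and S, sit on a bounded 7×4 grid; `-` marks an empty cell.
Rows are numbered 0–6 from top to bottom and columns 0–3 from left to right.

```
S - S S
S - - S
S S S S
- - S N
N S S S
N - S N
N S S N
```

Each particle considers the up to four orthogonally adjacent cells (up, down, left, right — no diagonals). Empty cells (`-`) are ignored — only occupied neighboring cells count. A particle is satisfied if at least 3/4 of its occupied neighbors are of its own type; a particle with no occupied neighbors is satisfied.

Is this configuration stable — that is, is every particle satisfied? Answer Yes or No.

(0,0)S 1/1 ok
(0,2)S 1/1 ok
(0,3)S 2/2 ok
(1,0)S 2/2 ok
(1,3)S 2/2 ok
(2,0)S 2/2 ok
(2,1)S 2/2 ok
(2,2)S 3/3 ok
(2,3)S 2/3 unhappy
(3,2)S 2/3 unhappy
(3,3)N 0/3 unhappy
(4,0)N 1/2 unhappy
(4,1)S 1/2 unhappy
(4,2)S 4/4 ok
(4,3)S 1/3 unhappy
(5,0)N 2/2 ok
(5,2)S 2/3 unhappy
(5,3)N 1/3 unhappy
(6,0)N 1/2 unhappy
(6,1)S 1/2 unhappy
(6,2)S 2/3 unhappy
(6,3)N 1/2 unhappy
For instance (2,3) has only 2/3 same-type neighbors, below 3/4.

No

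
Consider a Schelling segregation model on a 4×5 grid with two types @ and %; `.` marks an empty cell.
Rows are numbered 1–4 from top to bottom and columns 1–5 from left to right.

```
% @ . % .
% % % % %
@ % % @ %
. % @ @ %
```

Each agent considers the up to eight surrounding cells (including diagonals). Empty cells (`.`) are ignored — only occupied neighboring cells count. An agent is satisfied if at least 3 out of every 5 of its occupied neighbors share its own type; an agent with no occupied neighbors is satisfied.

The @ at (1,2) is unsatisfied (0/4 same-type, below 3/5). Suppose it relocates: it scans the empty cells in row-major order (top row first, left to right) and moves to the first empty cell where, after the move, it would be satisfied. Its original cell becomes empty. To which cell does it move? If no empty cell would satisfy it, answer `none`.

Vacating (1,2). Empty cells in order:
  (1,3): 0/4 same-type → still unsatisfied.
  (1,5): 0/3 same-type → still unsatisfied.
  (4,1): 1/3 same-type → still unsatisfied.

none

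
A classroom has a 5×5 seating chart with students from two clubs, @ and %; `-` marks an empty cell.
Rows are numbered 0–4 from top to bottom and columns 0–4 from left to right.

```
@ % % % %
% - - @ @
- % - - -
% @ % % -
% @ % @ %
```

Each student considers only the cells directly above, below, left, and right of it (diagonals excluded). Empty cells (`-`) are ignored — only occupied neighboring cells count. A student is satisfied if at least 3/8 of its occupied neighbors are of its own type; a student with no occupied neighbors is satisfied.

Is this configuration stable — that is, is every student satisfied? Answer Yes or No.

No

Row 0: (0,0)@ 0/2 not · (0,1)% 1/2 satisfied · (0,2)% 2/2 satisfied · (0,3)% 2/3 satisfied · (0,4)% 1/2 satisfied
Row 1: (1,0)% 0/1 not · (1,3)@ 1/2 satisfied · (1,4)@ 1/2 satisfied
Row 2: (2,1)% 0/1 not
Row 3: (3,0)% 1/2 satisfied · (3,1)@ 1/4 not · (3,2)% 2/3 satisfied · (3,3)% 1/2 satisfied
Row 4: (4,0)% 1/2 satisfied · (4,1)@ 1/3 not · (4,2)% 1/3 not · (4,3)@ 0/3 not · (4,4)% 0/1 not
For instance (0,0) has only 0/2 same-type neighbors, below 3/8.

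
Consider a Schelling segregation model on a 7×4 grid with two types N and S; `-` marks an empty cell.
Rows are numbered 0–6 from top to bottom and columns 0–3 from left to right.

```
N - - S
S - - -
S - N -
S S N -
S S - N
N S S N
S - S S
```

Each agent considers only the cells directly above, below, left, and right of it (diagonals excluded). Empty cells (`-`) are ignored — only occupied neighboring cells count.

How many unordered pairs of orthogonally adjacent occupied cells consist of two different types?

Scan each occupied cell's neighbors to the right and below so each pair is counted once.
From row 0: 1 unlike of 1 pairs (running 1/1).
From row 1: 0 unlike of 1 pairs (running 1/2).
From row 2: 0 unlike of 2 pairs (running 1/4).
From row 3: 1 unlike of 4 pairs (running 2/8).
From row 4: 1 unlike of 4 pairs (running 3/12).
From row 5: 4 unlike of 6 pairs (running 7/18).
From row 6: 0 unlike of 1 pairs (running 7/19).
Total adjacent occupied pairs: 19; unlike-type pairs: 7.

7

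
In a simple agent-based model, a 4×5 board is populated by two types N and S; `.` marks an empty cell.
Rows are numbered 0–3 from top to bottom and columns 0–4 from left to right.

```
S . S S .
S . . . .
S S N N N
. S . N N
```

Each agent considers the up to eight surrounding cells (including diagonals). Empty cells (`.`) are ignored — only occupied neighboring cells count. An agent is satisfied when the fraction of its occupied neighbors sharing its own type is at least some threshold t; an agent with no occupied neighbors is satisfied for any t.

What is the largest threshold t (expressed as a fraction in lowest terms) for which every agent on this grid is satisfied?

Row 0: (0,0)S 1/1 · (0,2)S 1/1 · (0,3)S 1/1
Row 1: (1,0)S 3/3
Row 2: (2,0)S 3/3 · (2,1)S 3/4 · (2,2)N 2/4 · (2,3)N 4/4 · (2,4)N 3/3
Row 3: (3,1)S 2/3 · (3,3)N 4/4 · (3,4)N 3/3
The smallest same-type fraction is 2/4 at (2,2), which reduces to 1/2. Any threshold above that leaves this agent unsatisfied.

1/2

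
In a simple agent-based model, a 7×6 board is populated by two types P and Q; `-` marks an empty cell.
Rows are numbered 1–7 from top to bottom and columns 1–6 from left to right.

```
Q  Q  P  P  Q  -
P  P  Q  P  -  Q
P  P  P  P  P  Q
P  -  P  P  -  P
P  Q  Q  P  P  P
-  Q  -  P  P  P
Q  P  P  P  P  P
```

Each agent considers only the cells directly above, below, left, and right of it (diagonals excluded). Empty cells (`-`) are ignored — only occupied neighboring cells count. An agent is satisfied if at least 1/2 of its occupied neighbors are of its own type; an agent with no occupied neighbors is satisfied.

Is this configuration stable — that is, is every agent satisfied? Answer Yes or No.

No

Row 1: (1,1)Q 1/2 ok · (1,2)Q 1/3 unhappy · (1,3)P 1/3 unhappy · (1,4)P 2/3 ok · (1,5)Q 0/1 unhappy
Row 2: (2,1)P 2/3 ok · (2,2)P 2/4 ok · (2,3)Q 0/4 unhappy · (2,4)P 2/3 ok · (2,6)Q 1/1 ok
Row 3: (3,1)P 3/3 ok · (3,2)P 3/3 ok · (3,3)P 3/4 ok · (3,4)P 4/4 ok · (3,5)P 1/2 ok · (3,6)Q 1/3 unhappy
Row 4: (4,1)P 2/2 ok · (4,3)P 2/3 ok · (4,4)P 3/3 ok · (4,6)P 1/2 ok
Row 5: (5,1)P 1/2 ok · (5,2)Q 2/3 ok · (5,3)Q 1/3 unhappy · (5,4)P 3/4 ok · (5,5)P 3/3 ok · (5,6)P 3/3 ok
Row 6: (6,2)Q 1/2 ok · (6,4)P 3/3 ok · (6,5)P 4/4 ok · (6,6)P 3/3 ok
Row 7: (7,1)Q 0/1 unhappy · (7,2)P 1/3 unhappy · (7,3)P 2/2 ok · (7,4)P 3/3 ok · (7,5)P 3/3 ok · (7,6)P 2/2 ok
For instance (1,2) has only 1/3 same-type neighbors, below 1/2.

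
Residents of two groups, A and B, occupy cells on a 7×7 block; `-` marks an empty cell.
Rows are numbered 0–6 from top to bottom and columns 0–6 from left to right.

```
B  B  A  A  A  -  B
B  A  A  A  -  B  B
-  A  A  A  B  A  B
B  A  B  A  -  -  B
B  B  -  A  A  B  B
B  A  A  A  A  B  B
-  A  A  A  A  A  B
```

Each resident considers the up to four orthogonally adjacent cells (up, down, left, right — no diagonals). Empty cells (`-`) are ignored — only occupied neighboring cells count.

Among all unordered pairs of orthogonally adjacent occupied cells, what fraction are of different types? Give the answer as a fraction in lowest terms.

Scan each occupied cell's neighbors to the right and below so each pair is counted once.
From row 0: 2 unlike of 9 pairs (running 2/9).
From row 1: 2 unlike of 9 pairs (running 4/18).
From row 2: 4 unlike of 9 pairs (running 8/27).
From row 3: 4 unlike of 7 pairs (running 12/34).
From row 4: 2 unlike of 10 pairs (running 14/44).
From row 5: 3 unlike of 12 pairs (running 17/56).
From row 6: 1 unlike of 5 pairs (running 18/61).
Total adjacent occupied pairs: 61; unlike-type pairs: 18.
18/61 is already in lowest terms.

18/61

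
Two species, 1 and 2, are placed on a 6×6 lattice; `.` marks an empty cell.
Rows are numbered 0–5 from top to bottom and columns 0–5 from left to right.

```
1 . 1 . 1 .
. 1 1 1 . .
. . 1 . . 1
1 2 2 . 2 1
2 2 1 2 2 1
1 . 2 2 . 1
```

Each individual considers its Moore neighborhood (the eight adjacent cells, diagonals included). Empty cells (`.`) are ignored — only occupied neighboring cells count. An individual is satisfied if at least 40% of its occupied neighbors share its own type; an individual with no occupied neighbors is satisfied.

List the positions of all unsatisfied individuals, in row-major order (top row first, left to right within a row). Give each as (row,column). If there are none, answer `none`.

(3,0), (4,2), (5,0)

Row 0: (0,0)1 1/1 satisfied · (0,2)1 3/3 satisfied · (0,4)1 1/1 satisfied
Row 1: (1,1)1 4/4 satisfied · (1,2)1 4/4 satisfied · (1,3)1 4/4 satisfied
Row 2: (2,2)1 3/5 satisfied · (2,5)1 1/2 satisfied
Row 3: (3,0)1 0/3 not · (3,1)2 3/6 satisfied · (3,2)2 3/5 satisfied · (3,4)2 2/5 satisfied · (3,5)1 2/4 satisfied
Row 4: (4,0)2 2/4 satisfied · (4,1)2 4/7 satisfied · (4,2)1 0/6 not · (4,3)2 5/6 satisfied · (4,4)2 3/6 satisfied · (4,5)1 2/4 satisfied
Row 5: (5,0)1 0/2 not · (5,2)2 3/4 satisfied · (5,3)2 3/4 satisfied · (5,5)1 1/2 satisfied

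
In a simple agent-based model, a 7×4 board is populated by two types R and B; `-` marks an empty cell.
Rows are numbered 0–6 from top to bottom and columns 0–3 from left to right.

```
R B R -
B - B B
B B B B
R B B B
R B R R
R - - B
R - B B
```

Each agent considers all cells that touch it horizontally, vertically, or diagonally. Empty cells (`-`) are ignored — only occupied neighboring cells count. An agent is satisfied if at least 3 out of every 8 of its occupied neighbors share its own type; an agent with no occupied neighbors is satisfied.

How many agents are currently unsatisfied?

6

(0,0)R 0/2 not
(0,1)B 2/4 satisfied
(0,2)R 0/3 not
(1,0)B 3/4 satisfied
(1,2)B 5/6 satisfied
(1,3)B 3/4 satisfied
(2,0)B 3/4 satisfied
(2,1)B 6/7 satisfied
(2,2)B 7/7 satisfied
(2,3)B 5/5 satisfied
(3,0)R 1/5 not
(3,1)B 5/8 satisfied
(3,2)B 6/8 satisfied
(3,3)B 3/5 satisfied
(4,0)R 2/4 satisfied
(4,1)B 2/6 not
(4,2)R 1/6 not
(4,3)R 1/4 not
(5,0)R 2/3 satisfied
(5,3)B 2/4 satisfied
(6,0)R 1/1 satisfied
(6,2)B 2/2 satisfied
(6,3)B 2/2 satisfied
Unsatisfied: (0,0), (0,2), (3,0), (4,1), (4,2), (4,3) — 6 in total.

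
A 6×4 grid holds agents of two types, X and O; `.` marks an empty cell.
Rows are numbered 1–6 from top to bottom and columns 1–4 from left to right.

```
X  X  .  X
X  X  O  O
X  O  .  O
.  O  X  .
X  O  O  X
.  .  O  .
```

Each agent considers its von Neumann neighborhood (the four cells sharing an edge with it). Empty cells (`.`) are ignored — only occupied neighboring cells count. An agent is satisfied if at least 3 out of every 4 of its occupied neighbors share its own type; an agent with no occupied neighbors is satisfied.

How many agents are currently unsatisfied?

12

Row 1: (1,1)X 2/2 ✓ · (1,2)X 2/2 ✓ · (1,4)X 0/1 ✗
Row 2: (2,1)X 3/3 ✓ · (2,2)X 2/4 ✗ · (2,3)O 1/2 ✗ · (2,4)O 2/3 ✗
Row 3: (3,1)X 1/2 ✗ · (3,2)O 1/3 ✗ · (3,4)O 1/1 ✓
Row 4: (4,2)O 2/3 ✗ · (4,3)X 0/2 ✗
Row 5: (5,1)X 0/1 ✗ · (5,2)O 2/3 ✗ · (5,3)O 2/4 ✗ · (5,4)X 0/1 ✗
Row 6: (6,3)O 1/1 ✓
Unsatisfied: (1,4), (2,2), (2,3), (2,4), (3,1), (3,2), (4,2), (4,3), (5,1), (5,2), (5,3), (5,4) — 12 in total.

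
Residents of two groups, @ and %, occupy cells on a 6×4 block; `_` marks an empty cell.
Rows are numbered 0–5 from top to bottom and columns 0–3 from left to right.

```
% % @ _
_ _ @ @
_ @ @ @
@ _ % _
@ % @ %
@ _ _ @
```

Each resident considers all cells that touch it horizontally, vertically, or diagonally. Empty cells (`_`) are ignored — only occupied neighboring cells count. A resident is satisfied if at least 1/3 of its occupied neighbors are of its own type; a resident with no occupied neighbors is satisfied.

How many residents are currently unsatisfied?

(0,0)% 1/1 ✓
(0,1)% 1/3 ✓
(0,2)@ 2/3 ✓
(1,2)@ 5/6 ✓
(1,3)@ 4/4 ✓
(2,1)@ 3/4 ✓
(2,2)@ 4/5 ✓
(2,3)@ 3/4 ✓
(3,0)@ 2/3 ✓
(3,2)% 2/6 ✓
(4,0)@ 2/3 ✓
(4,1)% 1/5 ✗
(4,2)@ 1/4 ✗
(4,3)% 1/3 ✓
(5,0)@ 1/2 ✓
(5,3)@ 1/2 ✓
Unsatisfied: (4,1), (4,2) — 2 in total.

2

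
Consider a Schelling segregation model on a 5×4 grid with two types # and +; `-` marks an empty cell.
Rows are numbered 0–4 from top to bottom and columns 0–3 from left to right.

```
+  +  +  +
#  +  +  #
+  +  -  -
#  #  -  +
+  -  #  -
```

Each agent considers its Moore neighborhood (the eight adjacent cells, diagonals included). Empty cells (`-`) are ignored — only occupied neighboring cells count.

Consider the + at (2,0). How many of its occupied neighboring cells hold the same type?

Occupied neighbors of (2,0): (1,0)=#, (1,1)=+, (2,1)=+, (3,0)=#, (3,1)=#.
Same type (+): 2 of 5.

2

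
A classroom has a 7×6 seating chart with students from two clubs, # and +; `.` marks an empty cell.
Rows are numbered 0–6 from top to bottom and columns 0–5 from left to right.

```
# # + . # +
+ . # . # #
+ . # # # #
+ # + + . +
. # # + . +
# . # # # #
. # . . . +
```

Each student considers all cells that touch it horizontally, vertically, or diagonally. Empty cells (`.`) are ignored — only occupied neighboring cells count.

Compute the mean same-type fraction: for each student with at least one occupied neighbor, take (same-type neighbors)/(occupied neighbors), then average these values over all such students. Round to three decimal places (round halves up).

Row 0: (0,0)# 1/2 · (0,1)# 2/4 · (0,2)+ 0/2 · (0,4)# 2/3 · (0,5)+ 0/3
Row 1: (1,0)+ 1/3 · (1,2)# 3/4 · (1,4)# 5/6 · (1,5)# 4/5
Row 2: (2,0)+ 2/3 · (2,2)# 3/5 · (2,3)# 4/6 · (2,4)# 4/6 · (2,5)# 3/4
Row 3: (3,0)+ 1/3 · (3,1)# 3/6 · (3,2)+ 2/7 · (3,3)+ 2/6 · (3,5)+ 1/3
Row 4: (4,1)# 4/6 · (4,2)# 4/7 · (4,3)+ 2/6 · (4,5)+ 1/3
Row 5: (5,0)# 2/2 · (5,2)# 4/5 · (5,3)# 3/4 · (5,4)# 2/5 · (5,5)# 1/3
Row 6: (6,1)# 2/2 · (6,5)+ 0/2
Sum over 30 students: 1/2 + 2/4 + 0/2 + 2/3 + 0/3 + 1/3 + 3/4 + 5/6 + 4/5 + 2/3 + 3/5 + 4/6 + 4/6 + 3/4 + 1/3 + 3/6 + 2/7 + 2/6 + 1/3 + 4/6 + 4/7 + 2/6 + 1/3 + 2/2 + 4/5 + 3/4 + 2/5 + 1/3 + 2/2 + 0/2 = 2199/140; mean = 2199/140 ÷ 30 = 733/1400 = 0.523571… → 0.524.

0.524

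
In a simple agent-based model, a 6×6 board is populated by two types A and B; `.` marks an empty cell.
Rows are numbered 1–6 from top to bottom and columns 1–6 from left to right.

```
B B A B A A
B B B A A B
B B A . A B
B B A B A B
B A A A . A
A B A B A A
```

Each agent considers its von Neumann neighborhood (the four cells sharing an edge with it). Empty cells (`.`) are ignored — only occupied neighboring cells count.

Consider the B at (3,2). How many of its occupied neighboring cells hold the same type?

3

Occupied neighbors of (3,2): (2,2)=B, (4,2)=B, (3,1)=B, (3,3)=A.
Same type (B): 3 of 4.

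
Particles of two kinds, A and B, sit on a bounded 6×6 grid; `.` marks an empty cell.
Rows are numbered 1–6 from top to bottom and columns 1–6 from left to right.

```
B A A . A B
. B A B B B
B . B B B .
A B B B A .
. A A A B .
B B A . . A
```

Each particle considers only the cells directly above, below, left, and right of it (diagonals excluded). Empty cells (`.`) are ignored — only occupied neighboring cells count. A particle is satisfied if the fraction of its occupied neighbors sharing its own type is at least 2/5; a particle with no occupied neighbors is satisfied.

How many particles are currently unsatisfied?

(1,1)B 0/1 not
(1,2)A 1/3 not
(1,3)A 2/2 satisfied
(1,5)A 0/2 not
(1,6)B 1/2 satisfied
(2,2)B 0/2 not
(2,3)A 1/4 not
(2,4)B 2/3 satisfied
(2,5)B 3/4 satisfied
(2,6)B 2/2 satisfied
(3,1)B 0/1 not
(3,3)B 2/3 satisfied
(3,4)B 4/4 satisfied
(3,5)B 2/3 satisfied
(4,1)A 0/2 not
(4,2)B 1/3 not
(4,3)B 3/4 satisfied
(4,4)B 2/4 satisfied
(4,5)A 0/3 not
(5,2)A 1/3 not
(5,3)A 3/4 satisfied
(5,4)A 1/3 not
(5,5)B 0/2 not
(6,1)B 1/1 satisfied
(6,2)B 1/3 not
(6,3)A 1/2 satisfied
(6,6)A 0/0 satisfied
Unsatisfied: (1,1), (1,2), (1,5), (2,2), (2,3), (3,1), (4,1), (4,2), (4,5), (5,2), (5,4), (5,5), (6,2) — 13 in total.

13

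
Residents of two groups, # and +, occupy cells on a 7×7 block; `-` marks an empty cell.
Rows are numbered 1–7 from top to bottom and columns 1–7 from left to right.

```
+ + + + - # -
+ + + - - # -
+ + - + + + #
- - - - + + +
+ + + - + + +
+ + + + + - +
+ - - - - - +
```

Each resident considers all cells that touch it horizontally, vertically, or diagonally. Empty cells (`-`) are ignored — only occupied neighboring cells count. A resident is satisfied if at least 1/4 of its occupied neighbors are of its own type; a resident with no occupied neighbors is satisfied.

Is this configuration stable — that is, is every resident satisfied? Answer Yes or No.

Row 1: (1,1)+ 3/3 ok · (1,2)+ 5/5 ok · (1,3)+ 4/4 ok · (1,4)+ 2/2 ok · (1,6)# 1/1 ok
Row 2: (2,1)+ 5/5 ok · (2,2)+ 7/7 ok · (2,3)+ 6/6 ok · (2,6)# 2/4 ok
Row 3: (3,1)+ 3/3 ok · (3,2)+ 4/4 ok · (3,4)+ 3/3 ok · (3,5)+ 4/5 ok · (3,6)+ 4/6 ok · (3,7)# 1/4 ok
Row 4: (4,5)+ 6/6 ok · (4,6)+ 7/8 ok · (4,7)+ 4/5 ok
Row 5: (5,1)+ 3/3 ok · (5,2)+ 5/5 ok · (5,3)+ 4/4 ok · (5,5)+ 5/5 ok · (5,6)+ 7/7 ok · (5,7)+ 4/4 ok
Row 6: (6,1)+ 4/4 ok · (6,2)+ 6/6 ok · (6,3)+ 4/4 ok · (6,4)+ 4/4 ok · (6,5)+ 3/3 ok · (6,7)+ 3/3 ok
Row 7: (7,1)+ 2/2 ok · (7,7)+ 1/1 ok
All meet the threshold, so the configuration is stable.

Yes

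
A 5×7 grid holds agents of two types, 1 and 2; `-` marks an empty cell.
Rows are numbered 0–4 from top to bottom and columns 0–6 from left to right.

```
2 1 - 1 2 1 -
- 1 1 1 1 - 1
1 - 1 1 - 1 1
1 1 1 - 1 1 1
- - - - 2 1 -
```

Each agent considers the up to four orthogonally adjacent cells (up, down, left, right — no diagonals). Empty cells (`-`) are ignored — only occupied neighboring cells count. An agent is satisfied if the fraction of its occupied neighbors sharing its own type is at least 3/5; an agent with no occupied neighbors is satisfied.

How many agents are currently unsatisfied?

Row 0: (0,0)2 0/1 ✗ · (0,1)1 1/2 ✗ · (0,3)1 1/2 ✗ · (0,4)2 0/3 ✗ · (0,5)1 0/1 ✗
Row 1: (1,1)1 2/2 ✓ · (1,2)1 3/3 ✓ · (1,3)1 4/4 ✓ · (1,4)1 1/2 ✗ · (1,6)1 1/1 ✓
Row 2: (2,0)1 1/1 ✓ · (2,2)1 3/3 ✓ · (2,3)1 2/2 ✓ · (2,5)1 2/2 ✓ · (2,6)1 3/3 ✓
Row 3: (3,0)1 2/2 ✓ · (3,1)1 2/2 ✓ · (3,2)1 2/2 ✓ · (3,4)1 1/2 ✗ · (3,5)1 4/4 ✓ · (3,6)1 2/2 ✓
Row 4: (4,4)2 0/2 ✗ · (4,5)1 1/2 ✗
Unsatisfied: (0,0), (0,1), (0,3), (0,4), (0,5), (1,4), (3,4), (4,4), (4,5) — 9 in total.

9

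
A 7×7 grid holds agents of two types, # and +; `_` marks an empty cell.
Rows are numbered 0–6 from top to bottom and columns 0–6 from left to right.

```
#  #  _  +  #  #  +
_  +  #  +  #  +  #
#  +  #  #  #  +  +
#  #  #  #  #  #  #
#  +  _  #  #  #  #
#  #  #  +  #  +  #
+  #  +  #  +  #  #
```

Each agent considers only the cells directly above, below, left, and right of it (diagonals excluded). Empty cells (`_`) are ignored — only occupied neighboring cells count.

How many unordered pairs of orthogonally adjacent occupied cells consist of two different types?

Scan each occupied cell's neighbors to the right and below so each pair is counted once.
Row 0: #(0,0)–#(0,1)= #(0,1)–+(1,1)≠ +(0,3)–#(0,4)≠ +(0,3)–+(1,3)= #(0,4)–#(0,5)= #(0,4)–#(1,4)= #(0,5)–+(0,6)≠ #(0,5)–+(1,5)≠ +(0,6)–#(1,6)≠  → 5/9 unlike.
Row 1: +(1,1)–#(1,2)≠ +(1,1)–+(2,1)= #(1,2)–+(1,3)≠ #(1,2)–#(2,2)= +(1,3)–#(1,4)≠ +(1,3)–#(2,3)≠ #(1,4)–+(1,5)≠ #(1,4)–#(2,4)= +(1,5)–#(1,6)≠ +(1,5)–+(2,5)= #(1,6)–+(2,6)≠  → 7/11 unlike.
Row 2: #(2,0)–+(2,1)≠ #(2,0)–#(3,0)= +(2,1)–#(2,2)≠ +(2,1)–#(3,1)≠ #(2,2)–#(2,3)= #(2,2)–#(3,2)= #(2,3)–#(2,4)= #(2,3)–#(3,3)= #(2,4)–+(2,5)≠ #(2,4)–#(3,4)= +(2,5)–+(2,6)= +(2,5)–#(3,5)≠ +(2,6)–#(3,6)≠  → 6/13 unlike.
Row 3: #(3,0)–#(3,1)= #(3,0)–#(4,0)= #(3,1)–#(3,2)= #(3,1)–+(4,1)≠ #(3,2)–#(3,3)= #(3,3)–#(3,4)= #(3,3)–#(4,3)= #(3,4)–#(3,5)= #(3,4)–#(4,4)= #(3,5)–#(3,6)= #(3,5)–#(4,5)= #(3,6)–#(4,6)=  → 1/12 unlike.
Row 4: #(4,0)–+(4,1)≠ #(4,0)–#(5,0)= +(4,1)–#(5,1)≠ #(4,3)–#(4,4)= #(4,3)–+(5,3)≠ #(4,4)–#(4,5)= #(4,4)–#(5,4)= #(4,5)–#(4,6)= #(4,5)–+(5,5)≠ #(4,6)–#(5,6)=  → 4/10 unlike.
Row 5: #(5,0)–#(5,1)= #(5,0)–+(6,0)≠ #(5,1)–#(5,2)= #(5,1)–#(6,1)= #(5,2)–+(5,3)≠ #(5,2)–+(6,2)≠ +(5,3)–#(5,4)≠ +(5,3)–#(6,3)≠ #(5,4)–+(5,5)≠ #(5,4)–+(6,4)≠ +(5,5)–#(5,6)≠ +(5,5)–#(6,5)≠ #(5,6)–#(6,6)=  → 9/13 unlike.
Row 6: +(6,0)–#(6,1)≠ #(6,1)–+(6,2)≠ +(6,2)–#(6,3)≠ #(6,3)–+(6,4)≠ +(6,4)–#(6,5)≠ #(6,5)–#(6,6)=  → 5/6 unlike.
Total adjacent occupied pairs: 74; unlike-type pairs: 37.

37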